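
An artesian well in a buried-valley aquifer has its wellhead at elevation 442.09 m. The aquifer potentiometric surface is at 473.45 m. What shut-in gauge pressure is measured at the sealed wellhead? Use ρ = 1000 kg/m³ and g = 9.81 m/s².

Head above the cap: Δh = 473.45 − 442.09 = 31.36 m.
P = ρgΔh = 1000 × 9.81 × 31.36 = 307642 Pa ≈ 308 kPa.

P ≈ 308 kPa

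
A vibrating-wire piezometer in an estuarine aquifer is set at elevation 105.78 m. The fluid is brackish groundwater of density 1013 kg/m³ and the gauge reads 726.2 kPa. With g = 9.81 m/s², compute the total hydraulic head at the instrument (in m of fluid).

h ≈ 178.86 m

ψ = P/(ρg) = 726.2×1000 / (1013 × 9.81) = 73.08 m.
h = z + ψ = 105.78 + 73.08 = 178.86 m.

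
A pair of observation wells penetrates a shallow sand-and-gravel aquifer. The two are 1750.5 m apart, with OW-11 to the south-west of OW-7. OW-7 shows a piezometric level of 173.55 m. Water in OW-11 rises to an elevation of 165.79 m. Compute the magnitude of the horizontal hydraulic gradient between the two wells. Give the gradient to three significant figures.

Total head at OW-7: h = 173.55 m (water level in the piezometer is the total head).
Total head at OW-11: h = 165.79 m (water level in the piezometer is the total head).
Head difference: h(OW-7) − h(OW-11) = 173.55 − 165.79 = 7.76 m.
Hydraulic gradient: i = |Δh| / L = 7.76 / 1750.5 = 0.00443.

i ≈ 0.00443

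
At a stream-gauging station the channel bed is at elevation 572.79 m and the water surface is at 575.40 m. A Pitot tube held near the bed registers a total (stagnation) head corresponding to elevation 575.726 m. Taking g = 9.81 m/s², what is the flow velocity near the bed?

Near the bed, under hydrostatic conditions, the piezometric head (z + ψ) equals the free-surface elevation, 575.40 m.
Velocity head = total − piezometric = 575.726 − 575.40 = 0.326 m.
v = √(2g·h_v) = √(2 × 9.81 × 0.326) = 2.53 m/s.

v ≈ 2.53 m/s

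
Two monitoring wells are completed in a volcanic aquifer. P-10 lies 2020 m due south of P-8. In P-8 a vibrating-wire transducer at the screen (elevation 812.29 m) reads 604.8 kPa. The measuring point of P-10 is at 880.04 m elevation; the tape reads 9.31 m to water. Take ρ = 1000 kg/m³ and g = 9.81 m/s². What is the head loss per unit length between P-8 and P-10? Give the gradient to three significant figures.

i ≈ 0.00159 m/m

Pressure head at P-8: ψ = P/(ρg) = 604.8×1000 / (1000 × 9.81) = 61.65 m.
Total head at P-8: h = z + ψ = 812.29 + 61.65 = 873.94 m.
Total head at P-10: h = 880.04 − 9.31 = 870.73 m.
Head difference: h(P-8) − h(P-10) = 873.94 − 870.73 = 3.21 m.
Hydraulic gradient: i = |Δh| / L = 3.21 / 2020 = 0.00159.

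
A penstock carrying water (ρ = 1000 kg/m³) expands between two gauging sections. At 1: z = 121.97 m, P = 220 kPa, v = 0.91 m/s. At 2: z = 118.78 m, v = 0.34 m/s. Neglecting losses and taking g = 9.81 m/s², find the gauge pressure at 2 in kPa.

P₂ ≈ 252 kPa

Pressure head at 1: ψ₁ = P₁/(ρg) = 220×1000 / (1000 × 9.81) = 22.43 m.
Velocity heads: v₁²/2g = 0.91²/19.62 = 0.042 m; v₂²/2g = 0.34²/19.62 = 0.006 m.
Total head H = z₁ + ψ₁ + v₁²/2g = 121.97 + 22.43 + 0.042 = 144.44 m.
ψ₂ = H − z₂ − v₂²/2g = 144.44 − 118.78 − 0.006 = 25.65 m.
P₂ = ρgψ₂ = 1000 × 9.81 × 25.65 ≈ 252 kPa.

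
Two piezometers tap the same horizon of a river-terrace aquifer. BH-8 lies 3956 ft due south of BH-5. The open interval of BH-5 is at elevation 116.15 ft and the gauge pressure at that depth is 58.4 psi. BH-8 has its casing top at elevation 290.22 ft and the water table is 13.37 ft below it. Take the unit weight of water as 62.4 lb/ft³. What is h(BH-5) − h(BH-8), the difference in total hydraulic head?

Pressure head at BH-5: ψ = 144·P/γ = 144 × 58.4 / 62.4 = 134.77 ft.
Total head at BH-5: h = z + ψ = 116.15 + 134.77 = 250.92 ft.
Total head at BH-8: h = 290.22 − 13.37 = 276.85 ft.
Head difference: h(BH-5) − h(BH-8) = 250.92 − 276.85 = -25.93 ft.

Δh ≈ -25.93 ft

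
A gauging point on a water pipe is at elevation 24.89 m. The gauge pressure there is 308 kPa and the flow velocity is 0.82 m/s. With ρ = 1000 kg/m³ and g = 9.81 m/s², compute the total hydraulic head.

h ≈ 56.32 m

Pressure head ψ = P/(ρg) = 308×1000 / (1000 × 9.81) = 31.40 m.
Velocity head = v²/(2g) = 0.82² / (2 × 9.81) = 0.034 m.
h = z + ψ + v²/(2g) = 24.89 + 31.40 + 0.034 = 56.32 m.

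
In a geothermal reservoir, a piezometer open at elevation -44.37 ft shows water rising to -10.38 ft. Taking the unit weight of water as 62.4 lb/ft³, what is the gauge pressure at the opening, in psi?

Pressure head ψ = h − z = -10.38 − (-44.37) = 33.99 ft.
P = γ·ψ / 144 = 62.4 × 33.99 / 144 = 14.7 psi.

P ≈ 14.7 psi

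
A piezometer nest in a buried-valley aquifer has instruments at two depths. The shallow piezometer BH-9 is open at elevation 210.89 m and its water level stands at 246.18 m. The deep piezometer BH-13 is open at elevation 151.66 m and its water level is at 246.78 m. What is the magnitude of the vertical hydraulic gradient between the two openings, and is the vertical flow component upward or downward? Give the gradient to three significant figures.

Total head at BH-9: h = 246.18 m (water level in the standpipe).
Total head at BH-13: h = 246.78 m.
Δh = h(BH-9) − h(BH-13) = 246.18 − 246.78 = -0.60 m.
Vertical separation Δz = 210.89 − 151.66 = 59.23 m.
|i_v| = |Δh| / Δz = 0.60 / 59.23 = 0.0101.
Head is higher in the deep piezometer, so vertical flow is upward (discharge condition).

|i_v| ≈ 0.0101; vertical flow is upward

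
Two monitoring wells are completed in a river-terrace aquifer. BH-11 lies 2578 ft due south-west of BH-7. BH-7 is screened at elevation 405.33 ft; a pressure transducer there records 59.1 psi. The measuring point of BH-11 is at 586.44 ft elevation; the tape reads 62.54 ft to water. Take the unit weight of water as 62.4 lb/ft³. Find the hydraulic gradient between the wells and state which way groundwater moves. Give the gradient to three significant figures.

i ≈ 0.00691; groundwater flows toward the south-west

Pressure head at BH-7: ψ = 144·P/γ = 144 × 59.1 / 62.4 = 136.38 ft.
Total head at BH-7: h = z + ψ = 405.33 + 136.38 = 541.71 ft.
Total head at BH-11: h = 586.44 − 62.54 = 523.90 ft.
Head difference: h(BH-7) − h(BH-11) = 541.71 − 523.90 = 17.81 ft.
Hydraulic gradient: i = |Δh| / L = 17.81 / 2578 = 0.00691.
Flow is from higher to lower head: from BH-7 toward BH-11, i.e. toward the south-west.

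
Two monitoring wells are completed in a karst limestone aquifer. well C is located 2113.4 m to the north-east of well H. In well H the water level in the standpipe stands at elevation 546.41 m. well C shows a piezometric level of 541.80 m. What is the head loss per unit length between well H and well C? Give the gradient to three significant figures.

i ≈ 0.00218 m/m

Total head at well H: h = 546.41 m (water level in the piezometer is the total head).
Total head at well C: h = 541.80 m (water level in the piezometer is the total head).
Head difference: h(well H) − h(well C) = 546.41 − 541.80 = 4.61 m.
Hydraulic gradient: i = |Δh| / L = 4.61 / 2113.4 = 0.00218.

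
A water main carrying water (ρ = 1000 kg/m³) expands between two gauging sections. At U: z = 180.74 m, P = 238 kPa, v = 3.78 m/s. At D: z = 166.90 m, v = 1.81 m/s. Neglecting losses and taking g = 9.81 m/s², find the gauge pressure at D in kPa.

Pressure head at U: ψ₁ = P₁/(ρg) = 238×1000 / (1000 × 9.81) = 24.26 m.
Velocity heads: v₁²/2g = 3.78²/19.62 = 0.728 m; v₂²/2g = 1.81²/19.62 = 0.167 m.
Total head H = z₁ + ψ₁ + v₁²/2g = 180.74 + 24.26 + 0.728 = 205.73 m.
ψ₂ = H − z₂ − v₂²/2g = 205.73 − 166.90 − 0.167 = 38.66 m.
P₂ = ρgψ₂ = 1000 × 9.81 × 38.66 ≈ 379 kPa.

P₂ ≈ 379 kPa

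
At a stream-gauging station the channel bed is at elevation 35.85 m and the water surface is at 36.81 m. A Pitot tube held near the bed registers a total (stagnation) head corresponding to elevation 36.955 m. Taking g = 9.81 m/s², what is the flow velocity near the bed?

Near the bed, under hydrostatic conditions, the piezometric head (z + ψ) equals the free-surface elevation, 36.81 m.
Velocity head = total − piezometric = 36.955 − 36.81 = 0.145 m.
v = √(2g·h_v) = √(2 × 9.81 × 0.145) = 1.69 m/s.

v ≈ 1.69 m/s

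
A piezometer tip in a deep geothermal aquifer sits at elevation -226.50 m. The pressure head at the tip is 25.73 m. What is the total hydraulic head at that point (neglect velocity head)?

h ≈ -200.77 m

h = z + ψ = -226.50 + 25.73 = -200.77 m.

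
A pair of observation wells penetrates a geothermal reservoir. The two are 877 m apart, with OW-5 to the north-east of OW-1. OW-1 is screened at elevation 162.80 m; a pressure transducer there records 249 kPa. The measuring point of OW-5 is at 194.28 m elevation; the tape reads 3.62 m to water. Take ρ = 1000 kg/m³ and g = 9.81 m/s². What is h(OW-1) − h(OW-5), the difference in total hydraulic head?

Pressure head at OW-1: ψ = P/(ρg) = 249×1000 / (1000 × 9.81) = 25.38 m.
Total head at OW-1: h = z + ψ = 162.80 + 25.38 = 188.18 m.
Total head at OW-5: h = 194.28 − 3.62 = 190.66 m.
Head difference: h(OW-1) − h(OW-5) = 188.18 − 190.66 = -2.48 m.

Δh ≈ -2.48 m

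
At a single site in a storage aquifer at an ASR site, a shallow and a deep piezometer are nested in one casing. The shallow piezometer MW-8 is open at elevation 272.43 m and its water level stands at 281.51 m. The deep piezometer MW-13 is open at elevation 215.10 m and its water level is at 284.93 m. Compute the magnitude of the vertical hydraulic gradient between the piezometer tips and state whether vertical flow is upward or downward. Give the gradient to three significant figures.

|i_v| ≈ 0.0597; vertical flow is upward

Total head at MW-8: h = 281.51 m (water level in the standpipe).
Total head at MW-13: h = 284.93 m.
Δh = h(MW-8) − h(MW-13) = 281.51 − 284.93 = -3.42 m.
Vertical separation Δz = 272.43 − 215.10 = 57.33 m.
|i_v| = |Δh| / Δz = 3.42 / 57.33 = 0.0597.
Head is higher in the deep piezometer, so vertical flow is upward (discharge condition).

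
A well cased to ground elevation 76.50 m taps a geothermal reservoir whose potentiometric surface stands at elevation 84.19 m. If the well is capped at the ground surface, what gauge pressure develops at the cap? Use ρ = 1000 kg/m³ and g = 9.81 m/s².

P ≈ 75.4 kPa

Head above the cap: Δh = 84.19 − 76.50 = 7.69 m.
P = ρgΔh = 1000 × 9.81 × 7.69 = 75439 Pa ≈ 75.4 kPa.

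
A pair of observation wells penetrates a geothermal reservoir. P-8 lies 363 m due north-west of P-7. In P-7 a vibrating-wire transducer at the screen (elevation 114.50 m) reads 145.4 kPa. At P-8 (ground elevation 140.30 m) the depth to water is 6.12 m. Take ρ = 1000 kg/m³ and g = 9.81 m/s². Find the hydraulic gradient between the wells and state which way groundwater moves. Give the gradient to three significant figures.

i ≈ 0.0134; groundwater flows toward the south-east

Pressure head at P-7: ψ = P/(ρg) = 145.4×1000 / (1000 × 9.81) = 14.82 m.
Total head at P-7: h = z + ψ = 114.50 + 14.82 = 129.32 m.
Total head at P-8: h = 140.30 − 6.12 = 134.18 m.
Head difference: h(P-7) − h(P-8) = 129.32 − 134.18 = -4.86 m.
Hydraulic gradient: i = |Δh| / L = 4.86 / 363 = 0.0134.
Flow is from higher to lower head: from P-8 toward P-7, i.e. toward the south-east.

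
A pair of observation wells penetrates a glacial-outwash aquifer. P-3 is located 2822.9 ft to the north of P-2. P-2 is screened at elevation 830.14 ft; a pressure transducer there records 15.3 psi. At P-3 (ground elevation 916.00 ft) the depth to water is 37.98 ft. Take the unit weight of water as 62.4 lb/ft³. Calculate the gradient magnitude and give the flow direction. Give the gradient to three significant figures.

Pressure head at P-2: ψ = 144·P/γ = 144 × 15.3 / 62.4 = 35.31 ft.
Total head at P-2: h = z + ψ = 830.14 + 35.31 = 865.45 ft.
Total head at P-3: h = 916.00 − 37.98 = 878.02 ft.
Head difference: h(P-2) − h(P-3) = 865.45 − 878.02 = -12.57 ft.
Hydraulic gradient: i = |Δh| / L = 12.57 / 2822.9 = 0.00445.
Flow is from higher to lower head: from P-3 toward P-2, i.e. toward the south.

i ≈ 0.00445; groundwater flows toward the south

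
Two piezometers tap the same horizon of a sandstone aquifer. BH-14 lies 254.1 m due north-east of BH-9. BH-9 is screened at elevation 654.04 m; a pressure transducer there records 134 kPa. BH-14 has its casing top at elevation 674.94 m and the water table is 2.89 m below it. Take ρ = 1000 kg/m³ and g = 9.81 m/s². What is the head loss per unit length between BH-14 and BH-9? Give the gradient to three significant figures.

Pressure head at BH-9: ψ = P/(ρg) = 134×1000 / (1000 × 9.81) = 13.66 m.
Total head at BH-9: h = z + ψ = 654.04 + 13.66 = 667.70 m.
Total head at BH-14: h = 674.94 − 2.89 = 672.05 m.
Head difference: h(BH-9) − h(BH-14) = 667.70 − 672.05 = -4.35 m.
Hydraulic gradient: i = |Δh| / L = 4.35 / 254.1 = 0.0171.

i ≈ 0.0171 m/m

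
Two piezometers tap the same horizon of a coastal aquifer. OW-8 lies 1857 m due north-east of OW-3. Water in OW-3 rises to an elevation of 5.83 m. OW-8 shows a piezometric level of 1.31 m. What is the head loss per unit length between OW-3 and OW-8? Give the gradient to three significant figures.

Total head at OW-3: h = 5.83 m (water level in the piezometer is the total head).
Total head at OW-8: h = 1.31 m (water level in the piezometer is the total head).
Head difference: h(OW-3) − h(OW-8) = 5.83 − 1.31 = 4.52 m.
Hydraulic gradient: i = |Δh| / L = 4.52 / 1857 = 0.00243.

i ≈ 0.00243 m/m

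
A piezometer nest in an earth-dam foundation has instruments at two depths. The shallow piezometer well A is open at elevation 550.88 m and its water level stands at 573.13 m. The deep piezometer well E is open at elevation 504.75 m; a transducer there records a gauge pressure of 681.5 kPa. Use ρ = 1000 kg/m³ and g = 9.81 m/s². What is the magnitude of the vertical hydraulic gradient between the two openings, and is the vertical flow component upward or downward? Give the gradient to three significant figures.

Total head at well A: h = 573.13 m (water level in the standpipe).
Pressure head at well E: ψ = P/(ρg) = 681.5×1000 / (1000 × 9.81) = 69.47 m.
Total head at well E: h = z + ψ = 504.75 + 69.47 = 574.22 m.
Δh = h(well A) − h(well E) = 573.13 − 574.22 = -1.09 m.
Vertical separation Δz = 550.88 − 504.75 = 46.13 m.
|i_v| = |Δh| / Δz = 1.09 / 46.13 = 0.0236.
Head is higher in the deep piezometer, so vertical flow is upward (discharge condition).

|i_v| ≈ 0.0236; vertical flow is upward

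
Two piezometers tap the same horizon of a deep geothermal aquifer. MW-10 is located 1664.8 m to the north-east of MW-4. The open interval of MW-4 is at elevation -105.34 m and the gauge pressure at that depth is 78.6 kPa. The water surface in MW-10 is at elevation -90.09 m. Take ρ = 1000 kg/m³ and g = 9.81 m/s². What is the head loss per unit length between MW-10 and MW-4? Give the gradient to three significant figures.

Pressure head at MW-4: ψ = P/(ρg) = 78.6×1000 / (1000 × 9.81) = 8.01 m.
Total head at MW-4: h = z + ψ = -105.34 + 8.01 = -97.33 m.
Total head at MW-10: h = -90.09 m (water level in the piezometer is the total head).
Head difference: h(MW-4) − h(MW-10) = -97.33 − (-90.09) = -7.24 m.
Hydraulic gradient: i = |Δh| / L = 7.24 / 1664.8 = 0.00435.

i ≈ 0.00435 m/m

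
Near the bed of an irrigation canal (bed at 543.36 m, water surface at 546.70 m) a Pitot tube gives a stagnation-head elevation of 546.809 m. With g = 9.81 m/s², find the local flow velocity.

v ≈ 1.46 m/s

Near the bed, under hydrostatic conditions, the piezometric head (z + ψ) equals the free-surface elevation, 546.70 m.
Velocity head = total − piezometric = 546.809 − 546.70 = 0.109 m.
v = √(2g·h_v) = √(2 × 9.81 × 0.109) = 1.46 m/s.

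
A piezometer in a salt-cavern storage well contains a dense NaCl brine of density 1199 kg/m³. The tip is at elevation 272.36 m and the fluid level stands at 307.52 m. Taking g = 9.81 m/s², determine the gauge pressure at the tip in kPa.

Pressure head ψ = h − z = 307.52 − 272.36 = 35.16 m.
P = ρgψ = 1199 × 9.81 × 35.16 = 413559 Pa ≈ 414 kPa.

P ≈ 414 kPa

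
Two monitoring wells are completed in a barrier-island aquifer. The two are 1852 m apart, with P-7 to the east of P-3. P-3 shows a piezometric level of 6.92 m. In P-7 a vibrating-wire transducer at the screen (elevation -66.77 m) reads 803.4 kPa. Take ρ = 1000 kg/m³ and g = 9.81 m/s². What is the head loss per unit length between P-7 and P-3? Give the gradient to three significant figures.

Total head at P-3: h = 6.92 m (water level in the piezometer is the total head).
Pressure head at P-7: ψ = P/(ρg) = 803.4×1000 / (1000 × 9.81) = 81.90 m.
Total head at P-7: h = z + ψ = -66.77 + 81.90 = 15.13 m.
Head difference: h(P-3) − h(P-7) = 6.92 − 15.13 = -8.21 m.
Hydraulic gradient: i = |Δh| / L = 8.21 / 1852 = 0.00443.

i ≈ 0.00443 m/m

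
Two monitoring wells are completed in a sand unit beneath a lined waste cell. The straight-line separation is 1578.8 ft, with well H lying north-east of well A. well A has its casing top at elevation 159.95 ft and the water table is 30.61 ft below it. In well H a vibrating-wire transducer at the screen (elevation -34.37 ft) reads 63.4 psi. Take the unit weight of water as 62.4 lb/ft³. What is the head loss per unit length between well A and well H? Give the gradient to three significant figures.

i ≈ 0.0110 ft/ft

Total head at well A: h = 159.95 − 30.61 = 129.34 ft.
Pressure head at well H: ψ = 144·P/γ = 144 × 63.4 / 62.4 = 146.31 ft.
Total head at well H: h = z + ψ = -34.37 + 146.31 = 111.94 ft.
Head difference: h(well A) − h(well H) = 129.34 − 111.94 = 17.40 ft.
Hydraulic gradient: i = |Δh| / L = 17.40 / 1578.8 = 0.0110.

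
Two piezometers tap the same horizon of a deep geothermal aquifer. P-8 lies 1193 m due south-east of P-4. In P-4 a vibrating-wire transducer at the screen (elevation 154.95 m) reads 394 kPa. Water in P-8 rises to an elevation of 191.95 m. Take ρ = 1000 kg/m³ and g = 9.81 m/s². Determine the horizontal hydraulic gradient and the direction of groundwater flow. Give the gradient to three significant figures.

Pressure head at P-4: ψ = P/(ρg) = 394×1000 / (1000 × 9.81) = 40.16 m.
Total head at P-4: h = z + ψ = 154.95 + 40.16 = 195.11 m.
Total head at P-8: h = 191.95 m (water level in the piezometer is the total head).
Head difference: h(P-4) − h(P-8) = 195.11 − 191.95 = 3.16 m.
Hydraulic gradient: i = |Δh| / L = 3.16 / 1193 = 0.00265.
Flow is from higher to lower head: from P-4 toward P-8, i.e. toward the south-east.

i ≈ 0.00265; groundwater flows toward the south-east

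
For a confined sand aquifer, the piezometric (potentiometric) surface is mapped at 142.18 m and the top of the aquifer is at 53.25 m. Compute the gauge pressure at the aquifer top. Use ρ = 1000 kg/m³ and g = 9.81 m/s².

P ≈ 872 kPa

Pressure head at the aquifer top: ψ = h − z = 142.18 − 53.25 = 88.93 m.
P = ρgψ = 1000 × 9.81 × 88.93 = 872403 Pa ≈ 872 kPa.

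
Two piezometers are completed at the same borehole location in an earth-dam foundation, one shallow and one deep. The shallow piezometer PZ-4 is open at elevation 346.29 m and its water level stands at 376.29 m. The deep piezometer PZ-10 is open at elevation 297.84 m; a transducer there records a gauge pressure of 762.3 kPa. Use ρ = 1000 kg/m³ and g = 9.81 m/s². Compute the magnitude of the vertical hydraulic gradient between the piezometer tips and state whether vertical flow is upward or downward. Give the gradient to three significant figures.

|i_v| ≈ 0.0153; vertical flow is downward

Total head at PZ-4: h = 376.29 m (water level in the standpipe).
Pressure head at PZ-10: ψ = P/(ρg) = 762.3×1000 / (1000 × 9.81) = 77.71 m.
Total head at PZ-10: h = z + ψ = 297.84 + 77.71 = 375.55 m.
Δh = h(PZ-4) − h(PZ-10) = 376.29 − 375.55 = 0.74 m.
Vertical separation Δz = 346.29 − 297.84 = 48.45 m.
|i_v| = |Δh| / Δz = 0.74 / 48.45 = 0.0153.
Head is higher in the shallow piezometer, so vertical flow is downward (recharge condition).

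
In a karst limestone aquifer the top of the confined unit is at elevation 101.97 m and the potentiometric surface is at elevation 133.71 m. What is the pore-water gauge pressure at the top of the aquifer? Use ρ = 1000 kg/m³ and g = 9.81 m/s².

Pressure head at the aquifer top: ψ = h − z = 133.71 − 101.97 = 31.74 m.
P = ρgψ = 1000 × 9.81 × 31.74 = 311369 Pa ≈ 311 kPa.

P ≈ 311 kPa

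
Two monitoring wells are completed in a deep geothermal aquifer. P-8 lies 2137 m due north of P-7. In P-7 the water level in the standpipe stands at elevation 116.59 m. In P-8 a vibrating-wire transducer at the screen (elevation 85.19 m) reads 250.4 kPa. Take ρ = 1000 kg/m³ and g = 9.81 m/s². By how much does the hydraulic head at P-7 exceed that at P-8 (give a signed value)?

Δh ≈ 5.88 m

Total head at P-7: h = 116.59 m (water level in the piezometer is the total head).
Pressure head at P-8: ψ = P/(ρg) = 250.4×1000 / (1000 × 9.81) = 25.52 m.
Total head at P-8: h = z + ψ = 85.19 + 25.52 = 110.71 m.
Head difference: h(P-7) − h(P-8) = 116.59 − 110.71 = 5.88 m.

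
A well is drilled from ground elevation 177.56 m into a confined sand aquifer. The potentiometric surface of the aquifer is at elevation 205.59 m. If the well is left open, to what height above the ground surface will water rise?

≈ 28.03 m above ground

Water rises to the potentiometric surface, so the rise above ground = 205.59 − 177.56 = 28.03 m.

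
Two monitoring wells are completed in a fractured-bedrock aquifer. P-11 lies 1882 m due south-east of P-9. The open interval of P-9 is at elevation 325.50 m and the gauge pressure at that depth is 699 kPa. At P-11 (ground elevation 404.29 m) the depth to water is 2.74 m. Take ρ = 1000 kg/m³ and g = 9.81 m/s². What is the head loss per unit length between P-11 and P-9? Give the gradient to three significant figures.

Pressure head at P-9: ψ = P/(ρg) = 699×1000 / (1000 × 9.81) = 71.25 m.
Total head at P-9: h = z + ψ = 325.50 + 71.25 = 396.75 m.
Total head at P-11: h = 404.29 − 2.74 = 401.55 m.
Head difference: h(P-9) − h(P-11) = 396.75 − 401.55 = -4.80 m.
Hydraulic gradient: i = |Δh| / L = 4.80 / 1882 = 0.00255.

i ≈ 0.00255 m/m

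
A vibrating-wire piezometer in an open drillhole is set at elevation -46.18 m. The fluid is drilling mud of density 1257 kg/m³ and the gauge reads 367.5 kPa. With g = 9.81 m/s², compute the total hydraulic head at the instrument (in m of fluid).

ψ = P/(ρg) = 367.5×1000 / (1257 × 9.81) = 29.80 m.
h = z + ψ = -46.18 + 29.80 = -16.38 m.

h ≈ -16.38 m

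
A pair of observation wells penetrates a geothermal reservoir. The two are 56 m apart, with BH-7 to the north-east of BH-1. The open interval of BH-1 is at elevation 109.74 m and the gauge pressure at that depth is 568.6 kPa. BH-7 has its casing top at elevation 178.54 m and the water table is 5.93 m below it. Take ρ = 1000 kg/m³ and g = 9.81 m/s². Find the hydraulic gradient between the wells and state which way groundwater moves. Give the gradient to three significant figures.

i ≈ 0.0877; groundwater flows toward the south-west

Pressure head at BH-1: ψ = P/(ρg) = 568.6×1000 / (1000 × 9.81) = 57.96 m.
Total head at BH-1: h = z + ψ = 109.74 + 57.96 = 167.70 m.
Total head at BH-7: h = 178.54 − 5.93 = 172.61 m.
Head difference: h(BH-1) − h(BH-7) = 167.70 − 172.61 = -4.91 m.
Hydraulic gradient: i = |Δh| / L = 4.91 / 56 = 0.0877.
Flow is from higher to lower head: from BH-7 toward BH-1, i.e. toward the south-west.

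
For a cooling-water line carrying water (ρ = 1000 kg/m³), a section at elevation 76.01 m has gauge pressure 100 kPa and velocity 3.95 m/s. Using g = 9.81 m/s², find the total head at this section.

h ≈ 87.00 m

Pressure head ψ = P/(ρg) = 100×1000 / (1000 × 9.81) = 10.19 m.
Velocity head = v²/(2g) = 3.95² / (2 × 9.81) = 0.795 m.
h = z + ψ + v²/(2g) = 76.01 + 10.19 + 0.795 = 87.00 m.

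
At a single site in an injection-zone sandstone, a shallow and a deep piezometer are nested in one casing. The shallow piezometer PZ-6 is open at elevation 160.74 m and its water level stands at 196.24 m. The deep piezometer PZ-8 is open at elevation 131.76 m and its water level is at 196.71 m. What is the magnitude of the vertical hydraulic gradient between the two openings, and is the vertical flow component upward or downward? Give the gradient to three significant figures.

|i_v| ≈ 0.0162; vertical flow is upward

Total head at PZ-6: h = 196.24 m (water level in the standpipe).
Total head at PZ-8: h = 196.71 m.
Δh = h(PZ-6) − h(PZ-8) = 196.24 − 196.71 = -0.47 m.
Vertical separation Δz = 160.74 − 131.76 = 28.98 m.
|i_v| = |Δh| / Δz = 0.47 / 28.98 = 0.0162.
Head is higher in the deep piezometer, so vertical flow is upward (discharge condition).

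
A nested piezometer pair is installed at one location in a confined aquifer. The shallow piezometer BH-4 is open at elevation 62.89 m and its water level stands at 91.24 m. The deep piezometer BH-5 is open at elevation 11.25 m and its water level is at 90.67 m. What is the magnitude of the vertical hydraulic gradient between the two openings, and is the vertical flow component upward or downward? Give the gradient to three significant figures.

|i_v| ≈ 0.0110; vertical flow is downward

Total head at BH-4: h = 91.24 m (water level in the standpipe).
Total head at BH-5: h = 90.67 m.
Δh = h(BH-4) − h(BH-5) = 91.24 − 90.67 = 0.57 m.
Vertical separation Δz = 62.89 − 11.25 = 51.64 m.
|i_v| = |Δh| / Δz = 0.57 / 51.64 = 0.0110.
Head is higher in the shallow piezometer, so vertical flow is downward (recharge condition).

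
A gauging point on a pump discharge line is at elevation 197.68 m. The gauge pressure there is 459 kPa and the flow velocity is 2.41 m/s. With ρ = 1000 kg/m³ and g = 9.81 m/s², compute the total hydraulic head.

Pressure head ψ = P/(ρg) = 459×1000 / (1000 × 9.81) = 46.79 m.
Velocity head = v²/(2g) = 2.41² / (2 × 9.81) = 0.296 m.
h = z + ψ + v²/(2g) = 197.68 + 46.79 + 0.296 = 244.77 m.

h ≈ 244.77 m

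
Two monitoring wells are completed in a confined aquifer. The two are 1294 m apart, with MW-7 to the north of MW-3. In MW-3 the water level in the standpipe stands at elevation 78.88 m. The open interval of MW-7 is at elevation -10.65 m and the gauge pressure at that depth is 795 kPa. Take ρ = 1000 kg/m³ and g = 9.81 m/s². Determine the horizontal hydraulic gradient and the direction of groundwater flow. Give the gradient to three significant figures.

i ≈ 0.00656; groundwater flows toward the north

Total head at MW-3: h = 78.88 m (water level in the piezometer is the total head).
Pressure head at MW-7: ψ = P/(ρg) = 795×1000 / (1000 × 9.81) = 81.04 m.
Total head at MW-7: h = z + ψ = -10.65 + 81.04 = 70.39 m.
Head difference: h(MW-3) − h(MW-7) = 78.88 − 70.39 = 8.49 m.
Hydraulic gradient: i = |Δh| / L = 8.49 / 1294 = 0.00656.
Flow is from higher to lower head: from MW-3 toward MW-7, i.e. toward the north.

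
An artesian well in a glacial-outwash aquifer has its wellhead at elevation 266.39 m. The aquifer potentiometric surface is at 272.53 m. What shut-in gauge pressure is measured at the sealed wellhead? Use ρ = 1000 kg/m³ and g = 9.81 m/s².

P ≈ 60.2 kPa

Head above the cap: Δh = 272.53 − 266.39 = 6.14 m.
P = ρgΔh = 1000 × 9.81 × 6.14 = 60233 Pa ≈ 60.2 kPa.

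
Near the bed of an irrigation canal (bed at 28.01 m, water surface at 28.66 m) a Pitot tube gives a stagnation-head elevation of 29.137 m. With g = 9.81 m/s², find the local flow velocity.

Near the bed, under hydrostatic conditions, the piezometric head (z + ψ) equals the free-surface elevation, 28.66 m.
Velocity head = total − piezometric = 29.137 − 28.66 = 0.477 m.
v = √(2g·h_v) = √(2 × 9.81 × 0.477) = 3.06 m/s.

v ≈ 3.06 m/s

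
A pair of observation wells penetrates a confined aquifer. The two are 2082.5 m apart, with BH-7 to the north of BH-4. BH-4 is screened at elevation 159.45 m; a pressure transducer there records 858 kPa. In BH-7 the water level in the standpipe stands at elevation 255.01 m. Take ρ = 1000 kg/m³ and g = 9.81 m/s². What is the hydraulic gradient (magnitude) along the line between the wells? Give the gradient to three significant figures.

i ≈ 0.00389

Pressure head at BH-4: ψ = P/(ρg) = 858×1000 / (1000 × 9.81) = 87.46 m.
Total head at BH-4: h = z + ψ = 159.45 + 87.46 = 246.91 m.
Total head at BH-7: h = 255.01 m (water level in the piezometer is the total head).
Head difference: h(BH-4) − h(BH-7) = 246.91 − 255.01 = -8.10 m.
Hydraulic gradient: i = |Δh| / L = 8.10 / 2082.5 = 0.00389.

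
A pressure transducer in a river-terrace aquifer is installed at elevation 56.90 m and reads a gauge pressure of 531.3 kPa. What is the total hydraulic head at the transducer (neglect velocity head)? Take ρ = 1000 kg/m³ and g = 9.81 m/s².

ψ = P/(ρg) = 531.3×1000 / (1000 × 9.81) = 54.16 m.
h = z + ψ = 56.90 + 54.16 = 111.06 m.

h ≈ 111.06 m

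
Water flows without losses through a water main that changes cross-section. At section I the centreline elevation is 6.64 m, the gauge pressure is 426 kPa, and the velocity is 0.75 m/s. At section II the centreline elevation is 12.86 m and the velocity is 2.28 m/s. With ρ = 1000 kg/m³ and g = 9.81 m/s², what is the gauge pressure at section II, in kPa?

Pressure head at I: ψ₁ = P₁/(ρg) = 426×1000 / (1000 × 9.81) = 43.43 m.
Velocity heads: v₁²/2g = 0.75²/19.62 = 0.029 m; v₂²/2g = 2.28²/19.62 = 0.265 m.
Total head H = z₁ + ψ₁ + v₁²/2g = 6.64 + 43.43 + 0.029 = 50.10 m.
ψ₂ = H − z₂ − v₂²/2g = 50.10 − 12.86 − 0.265 = 36.98 m.
P₂ = ρgψ₂ = 1000 × 9.81 × 36.98 ≈ 363 kPa.

P₂ ≈ 363 kPa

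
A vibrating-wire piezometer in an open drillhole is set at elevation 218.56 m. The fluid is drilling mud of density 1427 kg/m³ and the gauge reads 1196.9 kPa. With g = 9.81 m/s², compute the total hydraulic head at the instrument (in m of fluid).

ψ = P/(ρg) = 1196.9×1000 / (1427 × 9.81) = 85.50 m.
h = z + ψ = 218.56 + 85.50 = 304.06 m.

h ≈ 304.06 m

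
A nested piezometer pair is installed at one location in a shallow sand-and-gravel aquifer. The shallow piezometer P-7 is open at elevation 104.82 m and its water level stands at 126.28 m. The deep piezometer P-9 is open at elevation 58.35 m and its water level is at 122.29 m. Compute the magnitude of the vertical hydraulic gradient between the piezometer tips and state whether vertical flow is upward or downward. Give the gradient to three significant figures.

|i_v| ≈ 0.0859; vertical flow is downward

Total head at P-7: h = 126.28 m (water level in the standpipe).
Total head at P-9: h = 122.29 m.
Δh = h(P-7) − h(P-9) = 126.28 − 122.29 = 3.99 m.
Vertical separation Δz = 104.82 − 58.35 = 46.47 m.
|i_v| = |Δh| / Δz = 3.99 / 46.47 = 0.0859.
Head is higher in the shallow piezometer, so vertical flow is downward (recharge condition).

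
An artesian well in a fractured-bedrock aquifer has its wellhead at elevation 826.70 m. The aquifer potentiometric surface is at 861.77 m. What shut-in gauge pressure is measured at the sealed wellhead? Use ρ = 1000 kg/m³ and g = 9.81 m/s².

P ≈ 344 kPa

Head above the cap: Δh = 861.77 − 826.70 = 35.07 m.
P = ρgΔh = 1000 × 9.81 × 35.07 = 344037 Pa ≈ 344 kPa.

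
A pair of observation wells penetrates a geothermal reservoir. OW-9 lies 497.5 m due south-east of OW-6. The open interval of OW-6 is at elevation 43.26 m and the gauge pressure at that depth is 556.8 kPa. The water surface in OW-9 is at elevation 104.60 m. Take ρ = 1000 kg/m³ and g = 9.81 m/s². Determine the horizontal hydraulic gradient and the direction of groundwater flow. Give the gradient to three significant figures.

i ≈ 0.00921; groundwater flows toward the north-west

Pressure head at OW-6: ψ = P/(ρg) = 556.8×1000 / (1000 × 9.81) = 56.76 m.
Total head at OW-6: h = z + ψ = 43.26 + 56.76 = 100.02 m.
Total head at OW-9: h = 104.60 m (water level in the piezometer is the total head).
Head difference: h(OW-6) − h(OW-9) = 100.02 − 104.60 = -4.58 m.
Hydraulic gradient: i = |Δh| / L = 4.58 / 497.5 = 0.00921.
Flow is from higher to lower head: from OW-9 toward OW-6, i.e. toward the north-west.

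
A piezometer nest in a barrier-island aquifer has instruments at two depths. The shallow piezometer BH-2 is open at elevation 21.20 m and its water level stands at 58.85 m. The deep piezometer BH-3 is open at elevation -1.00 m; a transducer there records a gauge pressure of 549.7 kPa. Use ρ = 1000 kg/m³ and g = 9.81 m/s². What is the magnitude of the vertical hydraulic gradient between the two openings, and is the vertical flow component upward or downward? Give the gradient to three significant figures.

Total head at BH-2: h = 58.85 m (water level in the standpipe).
Pressure head at BH-3: ψ = P/(ρg) = 549.7×1000 / (1000 × 9.81) = 56.03 m.
Total head at BH-3: h = z + ψ = -1.00 + 56.03 = 55.03 m.
Δh = h(BH-2) − h(BH-3) = 58.85 − 55.03 = 3.82 m.
Vertical separation Δz = 21.20 − (-1.00) = 22.20 m.
|i_v| = |Δh| / Δz = 3.82 / 22.20 = 0.172.
Head is higher in the shallow piezometer, so vertical flow is downward (recharge condition).

|i_v| ≈ 0.172; vertical flow is downward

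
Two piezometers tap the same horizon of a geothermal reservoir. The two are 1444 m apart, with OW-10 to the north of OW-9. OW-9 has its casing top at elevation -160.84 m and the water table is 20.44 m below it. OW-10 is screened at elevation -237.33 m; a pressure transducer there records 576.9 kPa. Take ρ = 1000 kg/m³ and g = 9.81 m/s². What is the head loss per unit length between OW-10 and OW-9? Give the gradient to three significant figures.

i ≈ 0.00191 m/m

Total head at OW-9: h = -160.84 − 20.44 = -181.28 m.
Pressure head at OW-10: ψ = P/(ρg) = 576.9×1000 / (1000 × 9.81) = 58.81 m.
Total head at OW-10: h = z + ψ = -237.33 + 58.81 = -178.52 m.
Head difference: h(OW-9) − h(OW-10) = -181.28 − (-178.52) = -2.76 m.
Hydraulic gradient: i = |Δh| / L = 2.76 / 1444 = 0.00191.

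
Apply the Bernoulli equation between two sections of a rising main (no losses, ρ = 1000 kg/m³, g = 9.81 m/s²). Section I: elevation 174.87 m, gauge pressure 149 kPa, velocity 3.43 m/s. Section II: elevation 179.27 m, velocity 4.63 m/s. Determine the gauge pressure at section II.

Pressure head at I: ψ₁ = P₁/(ρg) = 149×1000 / (1000 × 9.81) = 15.19 m.
Velocity heads: v₁²/2g = 3.43²/19.62 = 0.600 m; v₂²/2g = 4.63²/19.62 = 1.093 m.
Total head H = z₁ + ψ₁ + v₁²/2g = 174.87 + 15.19 + 0.600 = 190.66 m.
ψ₂ = H − z₂ − v₂²/2g = 190.66 − 179.27 − 1.093 = 10.30 m.
P₂ = ρgψ₂ = 1000 × 9.81 × 10.30 ≈ 101 kPa.

P₂ ≈ 101 kPa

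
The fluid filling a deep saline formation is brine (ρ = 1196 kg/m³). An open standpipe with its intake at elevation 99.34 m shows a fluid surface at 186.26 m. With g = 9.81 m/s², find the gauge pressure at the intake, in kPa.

P ≈ 1020 kPa

Pressure head ψ = h − z = 186.26 − 99.34 = 86.92 m.
P = ρgψ = 1196 × 9.81 × 86.92 = 1019811 Pa ≈ 1020 kPa.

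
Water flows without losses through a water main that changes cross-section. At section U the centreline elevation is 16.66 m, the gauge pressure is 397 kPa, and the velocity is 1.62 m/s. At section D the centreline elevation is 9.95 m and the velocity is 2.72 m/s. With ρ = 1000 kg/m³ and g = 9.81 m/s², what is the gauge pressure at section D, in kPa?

Pressure head at U: ψ₁ = P₁/(ρg) = 397×1000 / (1000 × 9.81) = 40.47 m.
Velocity heads: v₁²/2g = 1.62²/19.62 = 0.134 m; v₂²/2g = 2.72²/19.62 = 0.377 m.
Total head H = z₁ + ψ₁ + v₁²/2g = 16.66 + 40.47 + 0.134 = 57.26 m.
ψ₂ = H − z₂ − v₂²/2g = 57.26 − 9.95 − 0.377 = 46.93 m.
P₂ = ρgψ₂ = 1000 × 9.81 × 46.93 ≈ 460 kPa.

P₂ ≈ 460 kPa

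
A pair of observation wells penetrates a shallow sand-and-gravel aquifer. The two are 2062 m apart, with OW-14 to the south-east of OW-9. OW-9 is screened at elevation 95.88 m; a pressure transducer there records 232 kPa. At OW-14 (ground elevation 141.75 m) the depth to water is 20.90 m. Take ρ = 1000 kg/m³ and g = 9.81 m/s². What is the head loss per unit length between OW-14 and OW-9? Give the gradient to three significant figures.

i ≈ 0.000640 m/m

Pressure head at OW-9: ψ = P/(ρg) = 232×1000 / (1000 × 9.81) = 23.65 m.
Total head at OW-9: h = z + ψ = 95.88 + 23.65 = 119.53 m.
Total head at OW-14: h = 141.75 − 20.90 = 120.85 m.
Head difference: h(OW-9) − h(OW-14) = 119.53 − 120.85 = -1.32 m.
Hydraulic gradient: i = |Δh| / L = 1.32 / 2062 = 0.000640.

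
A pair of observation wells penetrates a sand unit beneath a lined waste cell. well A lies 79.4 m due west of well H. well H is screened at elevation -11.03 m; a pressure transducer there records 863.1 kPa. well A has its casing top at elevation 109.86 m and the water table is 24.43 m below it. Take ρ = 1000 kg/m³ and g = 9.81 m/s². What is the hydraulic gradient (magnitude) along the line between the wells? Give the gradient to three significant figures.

Pressure head at well H: ψ = P/(ρg) = 863.1×1000 / (1000 × 9.81) = 87.98 m.
Total head at well H: h = z + ψ = -11.03 + 87.98 = 76.95 m.
Total head at well A: h = 109.86 − 24.43 = 85.43 m.
Head difference: h(well H) − h(well A) = 76.95 − 85.43 = -8.48 m.
Hydraulic gradient: i = |Δh| / L = 8.48 / 79.4 = 0.107.

i ≈ 0.107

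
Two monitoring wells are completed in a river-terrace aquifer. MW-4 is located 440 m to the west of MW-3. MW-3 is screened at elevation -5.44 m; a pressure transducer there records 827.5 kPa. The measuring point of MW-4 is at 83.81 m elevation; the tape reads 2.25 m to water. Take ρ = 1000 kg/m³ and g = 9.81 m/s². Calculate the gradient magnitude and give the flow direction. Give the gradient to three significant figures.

i ≈ 0.00602; groundwater flows toward the east

Pressure head at MW-3: ψ = P/(ρg) = 827.5×1000 / (1000 × 9.81) = 84.35 m.
Total head at MW-3: h = z + ψ = -5.44 + 84.35 = 78.91 m.
Total head at MW-4: h = 83.81 − 2.25 = 81.56 m.
Head difference: h(MW-3) − h(MW-4) = 78.91 − 81.56 = -2.65 m.
Hydraulic gradient: i = |Δh| / L = 2.65 / 440 = 0.00602.
Flow is from higher to lower head: from MW-4 toward MW-3, i.e. toward the east.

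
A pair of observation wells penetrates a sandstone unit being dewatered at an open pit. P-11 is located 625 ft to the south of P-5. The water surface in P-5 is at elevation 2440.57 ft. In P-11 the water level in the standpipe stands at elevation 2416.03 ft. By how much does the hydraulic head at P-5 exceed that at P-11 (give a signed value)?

Total head at P-5: h = 2440.57 ft (water level in the piezometer is the total head).
Total head at P-11: h = 2416.03 ft (water level in the piezometer is the total head).
Head difference: h(P-5) − h(P-11) = 2440.57 − 2416.03 = 24.54 ft.

Δh ≈ 24.54 ft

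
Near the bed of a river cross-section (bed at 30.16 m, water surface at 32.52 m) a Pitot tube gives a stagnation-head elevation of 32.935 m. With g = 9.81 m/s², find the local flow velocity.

Near the bed, under hydrostatic conditions, the piezometric head (z + ψ) equals the free-surface elevation, 32.52 m.
Velocity head = total − piezometric = 32.935 − 32.52 = 0.415 m.
v = √(2g·h_v) = √(2 × 9.81 × 0.415) = 2.85 m/s.

v ≈ 2.85 m/s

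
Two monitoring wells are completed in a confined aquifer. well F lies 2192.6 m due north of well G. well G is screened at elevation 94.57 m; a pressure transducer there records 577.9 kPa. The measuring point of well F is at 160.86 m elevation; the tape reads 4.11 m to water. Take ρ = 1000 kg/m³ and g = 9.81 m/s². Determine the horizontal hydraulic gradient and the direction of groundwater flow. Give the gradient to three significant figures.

i ≈ 0.00149; groundwater flows toward the south

Pressure head at well G: ψ = P/(ρg) = 577.9×1000 / (1000 × 9.81) = 58.91 m.
Total head at well G: h = z + ψ = 94.57 + 58.91 = 153.48 m.
Total head at well F: h = 160.86 − 4.11 = 156.75 m.
Head difference: h(well G) − h(well F) = 153.48 − 156.75 = -3.27 m.
Hydraulic gradient: i = |Δh| / L = 3.27 / 2192.6 = 0.00149.
Flow is from higher to lower head: from well F toward well G, i.e. toward the south.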